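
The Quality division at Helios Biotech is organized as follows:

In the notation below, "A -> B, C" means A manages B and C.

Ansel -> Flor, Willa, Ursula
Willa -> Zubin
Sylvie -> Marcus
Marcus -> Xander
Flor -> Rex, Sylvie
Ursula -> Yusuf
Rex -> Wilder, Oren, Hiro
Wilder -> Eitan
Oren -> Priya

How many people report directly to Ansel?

3

Ansel directly manages Flor, Willa, Ursula. That is 3 direct reports.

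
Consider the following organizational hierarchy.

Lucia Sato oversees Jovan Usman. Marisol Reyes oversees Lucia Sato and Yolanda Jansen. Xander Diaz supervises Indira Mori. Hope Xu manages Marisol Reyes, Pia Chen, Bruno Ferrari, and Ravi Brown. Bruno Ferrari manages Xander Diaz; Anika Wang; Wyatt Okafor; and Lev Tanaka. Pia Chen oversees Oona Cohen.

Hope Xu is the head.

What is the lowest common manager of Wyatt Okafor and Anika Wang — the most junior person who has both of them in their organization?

Bruno Ferrari

Wyatt Okafor's chain of managers is Bruno Ferrari, Hope Xu. Anika Wang's chain of managers is Bruno Ferrari, Hope Xu. The first manager that appears in both chains is Bruno Ferrari.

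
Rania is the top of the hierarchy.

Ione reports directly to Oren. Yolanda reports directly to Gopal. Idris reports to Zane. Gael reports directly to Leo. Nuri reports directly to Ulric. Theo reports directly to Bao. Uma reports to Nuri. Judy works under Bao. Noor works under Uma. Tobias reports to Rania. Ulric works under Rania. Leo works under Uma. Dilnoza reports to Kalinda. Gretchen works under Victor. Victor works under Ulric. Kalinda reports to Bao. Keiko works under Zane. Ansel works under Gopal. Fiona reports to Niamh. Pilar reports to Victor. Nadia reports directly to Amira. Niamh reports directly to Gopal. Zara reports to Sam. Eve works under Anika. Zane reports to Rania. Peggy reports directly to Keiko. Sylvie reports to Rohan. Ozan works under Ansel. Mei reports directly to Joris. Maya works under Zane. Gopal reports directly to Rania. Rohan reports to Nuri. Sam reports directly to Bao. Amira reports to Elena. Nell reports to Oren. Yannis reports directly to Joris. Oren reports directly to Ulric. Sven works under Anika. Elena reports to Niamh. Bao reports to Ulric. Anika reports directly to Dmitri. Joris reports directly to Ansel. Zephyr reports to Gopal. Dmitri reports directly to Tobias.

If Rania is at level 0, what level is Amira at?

Chain from Amira up to Rania: Amira → Elena → Niamh → Gopal → Rania. That is 4 steps up, so Amira is 4 levels below Rania.

4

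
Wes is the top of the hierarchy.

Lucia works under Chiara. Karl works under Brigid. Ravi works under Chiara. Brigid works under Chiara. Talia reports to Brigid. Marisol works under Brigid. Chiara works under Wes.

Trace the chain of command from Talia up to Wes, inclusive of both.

Talia -> Brigid -> Chiara -> Wes

Talia reports to Brigid. Brigid reports to Chiara. Chiara reports to Wes. Wes is at the top.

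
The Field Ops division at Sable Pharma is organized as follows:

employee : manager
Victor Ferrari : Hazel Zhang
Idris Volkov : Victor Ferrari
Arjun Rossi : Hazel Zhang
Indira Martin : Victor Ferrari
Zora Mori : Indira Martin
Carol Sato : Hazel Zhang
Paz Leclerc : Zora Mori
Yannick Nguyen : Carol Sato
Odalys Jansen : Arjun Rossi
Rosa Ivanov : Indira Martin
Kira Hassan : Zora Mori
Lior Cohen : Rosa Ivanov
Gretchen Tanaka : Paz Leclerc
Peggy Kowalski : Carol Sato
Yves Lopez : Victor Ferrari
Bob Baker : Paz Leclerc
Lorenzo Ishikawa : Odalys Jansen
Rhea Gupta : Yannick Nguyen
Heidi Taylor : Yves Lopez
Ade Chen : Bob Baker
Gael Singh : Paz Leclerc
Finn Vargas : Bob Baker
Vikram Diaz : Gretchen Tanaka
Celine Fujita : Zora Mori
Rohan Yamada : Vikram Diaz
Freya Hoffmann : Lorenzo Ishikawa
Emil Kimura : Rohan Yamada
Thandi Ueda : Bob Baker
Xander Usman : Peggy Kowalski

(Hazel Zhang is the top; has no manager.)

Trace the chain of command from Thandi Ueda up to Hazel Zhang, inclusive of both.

Thandi Ueda -> Bob Baker -> Paz Leclerc -> Zora Mori -> Indira Martin -> Victor Ferrari -> Hazel Zhang

Thandi Ueda reports to Bob Baker. Bob Baker reports to Paz Leclerc. Paz Leclerc reports to Zora Mori. Zora Mori reports to Indira Martin. Indira Martin reports to Victor Ferrari. Victor Ferrari reports to Hazel Zhang. Hazel Zhang is at the top.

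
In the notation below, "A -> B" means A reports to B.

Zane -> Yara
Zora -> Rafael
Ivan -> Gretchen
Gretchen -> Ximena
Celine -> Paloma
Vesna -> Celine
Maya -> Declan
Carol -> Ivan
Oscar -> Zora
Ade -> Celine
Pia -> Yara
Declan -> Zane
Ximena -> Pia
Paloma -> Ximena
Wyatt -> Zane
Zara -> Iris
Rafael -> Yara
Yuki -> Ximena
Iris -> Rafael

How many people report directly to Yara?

3

Yara directly manages Zane, Pia, Rafael. That is 3 direct reports.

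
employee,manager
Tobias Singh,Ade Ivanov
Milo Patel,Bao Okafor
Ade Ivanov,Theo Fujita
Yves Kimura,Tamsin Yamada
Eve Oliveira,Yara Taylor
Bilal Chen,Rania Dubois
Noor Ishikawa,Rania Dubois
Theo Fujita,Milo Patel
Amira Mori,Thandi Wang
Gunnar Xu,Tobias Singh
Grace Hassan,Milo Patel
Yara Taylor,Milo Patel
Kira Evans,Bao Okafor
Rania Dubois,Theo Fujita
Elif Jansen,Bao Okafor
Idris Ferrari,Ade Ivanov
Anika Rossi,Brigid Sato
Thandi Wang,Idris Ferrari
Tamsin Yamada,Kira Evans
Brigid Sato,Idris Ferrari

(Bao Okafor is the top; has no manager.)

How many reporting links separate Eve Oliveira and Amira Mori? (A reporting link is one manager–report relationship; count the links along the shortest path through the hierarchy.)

7

Eve Oliveira is 2 levels below Milo Patel, and Amira Mori is 5 levels below Milo Patel (their lowest common manager). The shortest path runs up from Eve Oliveira to Milo Patel and back down to Amira Mori: 2 + 5 = 7 links.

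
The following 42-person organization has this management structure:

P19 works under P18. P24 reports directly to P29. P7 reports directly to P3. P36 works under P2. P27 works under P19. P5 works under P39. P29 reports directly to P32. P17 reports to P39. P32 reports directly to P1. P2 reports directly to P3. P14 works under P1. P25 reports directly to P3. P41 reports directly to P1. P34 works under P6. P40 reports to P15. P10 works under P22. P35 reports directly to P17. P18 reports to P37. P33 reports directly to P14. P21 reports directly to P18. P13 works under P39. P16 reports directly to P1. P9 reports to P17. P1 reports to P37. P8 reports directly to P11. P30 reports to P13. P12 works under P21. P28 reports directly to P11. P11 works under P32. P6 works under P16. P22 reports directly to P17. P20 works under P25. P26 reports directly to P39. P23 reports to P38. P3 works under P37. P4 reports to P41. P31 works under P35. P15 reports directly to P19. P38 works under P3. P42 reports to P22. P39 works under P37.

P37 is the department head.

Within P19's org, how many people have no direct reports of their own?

The people in P19's organization with no one reporting to them are P40, P27. That is 2.

2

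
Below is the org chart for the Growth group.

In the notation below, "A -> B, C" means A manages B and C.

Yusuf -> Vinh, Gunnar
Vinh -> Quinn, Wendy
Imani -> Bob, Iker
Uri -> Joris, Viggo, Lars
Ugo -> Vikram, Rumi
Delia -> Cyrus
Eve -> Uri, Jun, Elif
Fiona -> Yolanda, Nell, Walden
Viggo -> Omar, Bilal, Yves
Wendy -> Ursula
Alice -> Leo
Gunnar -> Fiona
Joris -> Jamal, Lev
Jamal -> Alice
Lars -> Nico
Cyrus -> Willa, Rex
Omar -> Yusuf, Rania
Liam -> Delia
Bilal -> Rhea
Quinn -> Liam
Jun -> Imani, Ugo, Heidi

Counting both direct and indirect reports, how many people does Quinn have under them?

Quinn directly manages Liam. Under Liam: Delia, Cyrus, Rex, Willa (4). That's 5 in total.

5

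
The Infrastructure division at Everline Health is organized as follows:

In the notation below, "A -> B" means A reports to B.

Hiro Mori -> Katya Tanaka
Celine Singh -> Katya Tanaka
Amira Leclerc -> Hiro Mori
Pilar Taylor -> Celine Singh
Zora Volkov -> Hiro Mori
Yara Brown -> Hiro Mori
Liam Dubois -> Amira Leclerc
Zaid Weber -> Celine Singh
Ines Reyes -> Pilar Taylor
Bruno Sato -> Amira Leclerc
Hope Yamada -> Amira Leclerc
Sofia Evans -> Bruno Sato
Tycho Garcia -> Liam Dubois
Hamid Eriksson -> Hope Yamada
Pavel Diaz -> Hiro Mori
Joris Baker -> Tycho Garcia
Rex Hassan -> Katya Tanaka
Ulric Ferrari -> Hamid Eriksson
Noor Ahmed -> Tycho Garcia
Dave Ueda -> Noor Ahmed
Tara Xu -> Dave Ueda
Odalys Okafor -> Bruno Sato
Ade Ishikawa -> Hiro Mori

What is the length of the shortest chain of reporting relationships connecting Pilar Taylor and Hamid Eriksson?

Pilar Taylor is 2 levels below Katya Tanaka, and Hamid Eriksson is 4 levels below Katya Tanaka (their lowest common manager). The shortest path runs up from Pilar Taylor to Katya Tanaka and back down to Hamid Eriksson: 2 + 4 = 6 links.

6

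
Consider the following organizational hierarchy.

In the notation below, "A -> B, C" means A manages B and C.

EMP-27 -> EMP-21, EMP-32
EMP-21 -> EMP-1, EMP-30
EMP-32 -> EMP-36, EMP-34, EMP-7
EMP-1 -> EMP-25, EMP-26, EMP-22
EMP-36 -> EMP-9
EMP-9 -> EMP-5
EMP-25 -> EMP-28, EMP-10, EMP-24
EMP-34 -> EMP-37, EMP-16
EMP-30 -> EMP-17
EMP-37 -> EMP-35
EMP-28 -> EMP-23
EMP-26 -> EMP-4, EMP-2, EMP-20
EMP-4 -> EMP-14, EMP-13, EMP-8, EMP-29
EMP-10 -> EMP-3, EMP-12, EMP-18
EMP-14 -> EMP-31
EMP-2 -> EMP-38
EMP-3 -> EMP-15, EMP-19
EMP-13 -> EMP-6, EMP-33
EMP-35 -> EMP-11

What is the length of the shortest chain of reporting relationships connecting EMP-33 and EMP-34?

8

EMP-33 is 6 levels below EMP-27, and EMP-34 is 2 levels below EMP-27 (their lowest common manager). The shortest path runs up from EMP-33 to EMP-27 and back down to EMP-34: 6 + 2 = 8 links.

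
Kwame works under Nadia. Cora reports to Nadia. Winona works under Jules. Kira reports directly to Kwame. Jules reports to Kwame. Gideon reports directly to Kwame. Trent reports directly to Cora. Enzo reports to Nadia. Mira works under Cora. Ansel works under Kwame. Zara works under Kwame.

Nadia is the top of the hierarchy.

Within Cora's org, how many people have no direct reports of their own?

2

The people in Cora's organization with no one reporting to them are Mira, Trent. That is 2.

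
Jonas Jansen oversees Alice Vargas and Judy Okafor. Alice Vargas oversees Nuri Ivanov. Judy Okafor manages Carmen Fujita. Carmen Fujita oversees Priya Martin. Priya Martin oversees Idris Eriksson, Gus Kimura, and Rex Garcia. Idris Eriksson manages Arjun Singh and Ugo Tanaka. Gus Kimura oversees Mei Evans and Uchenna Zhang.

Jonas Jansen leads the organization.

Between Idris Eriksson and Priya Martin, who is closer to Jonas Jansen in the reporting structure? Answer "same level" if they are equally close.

Idris Eriksson is 4 levels below Jonas Jansen; Priya Martin is 3. Priya Martin is higher.

Priya Martin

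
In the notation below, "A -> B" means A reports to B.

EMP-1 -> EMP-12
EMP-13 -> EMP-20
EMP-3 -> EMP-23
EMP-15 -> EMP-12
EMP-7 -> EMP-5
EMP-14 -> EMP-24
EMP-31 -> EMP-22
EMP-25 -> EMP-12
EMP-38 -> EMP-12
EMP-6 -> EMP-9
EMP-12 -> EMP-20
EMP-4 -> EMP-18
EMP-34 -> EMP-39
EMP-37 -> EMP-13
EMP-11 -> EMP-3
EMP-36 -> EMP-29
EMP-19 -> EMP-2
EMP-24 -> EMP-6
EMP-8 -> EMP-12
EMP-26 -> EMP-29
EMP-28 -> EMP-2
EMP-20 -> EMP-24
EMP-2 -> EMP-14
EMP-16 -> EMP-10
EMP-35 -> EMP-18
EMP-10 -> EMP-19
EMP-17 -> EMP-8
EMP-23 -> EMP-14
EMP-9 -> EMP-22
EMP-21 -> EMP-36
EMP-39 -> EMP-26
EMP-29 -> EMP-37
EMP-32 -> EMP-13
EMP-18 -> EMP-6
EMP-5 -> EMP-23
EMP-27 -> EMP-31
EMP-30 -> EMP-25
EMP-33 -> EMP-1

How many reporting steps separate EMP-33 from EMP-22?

7

Chain from EMP-33 up to EMP-22: EMP-33 → EMP-1 → EMP-12 → EMP-20 → EMP-24 → EMP-6 → EMP-9 → EMP-22. That is 7 steps up, so EMP-33 is 7 levels below EMP-22.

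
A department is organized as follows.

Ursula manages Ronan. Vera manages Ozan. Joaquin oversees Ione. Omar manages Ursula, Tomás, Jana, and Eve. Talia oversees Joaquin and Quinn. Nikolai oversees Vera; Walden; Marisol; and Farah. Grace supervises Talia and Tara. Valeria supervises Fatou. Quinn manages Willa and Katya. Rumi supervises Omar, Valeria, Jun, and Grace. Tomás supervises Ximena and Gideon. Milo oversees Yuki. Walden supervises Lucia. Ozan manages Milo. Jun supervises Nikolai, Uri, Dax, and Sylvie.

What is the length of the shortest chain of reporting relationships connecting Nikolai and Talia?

Nikolai is 2 levels below Rumi, and Talia is 2 levels below Rumi (their lowest common manager). The shortest path runs up from Nikolai to Rumi and back down to Talia: 2 + 2 = 4 links.

4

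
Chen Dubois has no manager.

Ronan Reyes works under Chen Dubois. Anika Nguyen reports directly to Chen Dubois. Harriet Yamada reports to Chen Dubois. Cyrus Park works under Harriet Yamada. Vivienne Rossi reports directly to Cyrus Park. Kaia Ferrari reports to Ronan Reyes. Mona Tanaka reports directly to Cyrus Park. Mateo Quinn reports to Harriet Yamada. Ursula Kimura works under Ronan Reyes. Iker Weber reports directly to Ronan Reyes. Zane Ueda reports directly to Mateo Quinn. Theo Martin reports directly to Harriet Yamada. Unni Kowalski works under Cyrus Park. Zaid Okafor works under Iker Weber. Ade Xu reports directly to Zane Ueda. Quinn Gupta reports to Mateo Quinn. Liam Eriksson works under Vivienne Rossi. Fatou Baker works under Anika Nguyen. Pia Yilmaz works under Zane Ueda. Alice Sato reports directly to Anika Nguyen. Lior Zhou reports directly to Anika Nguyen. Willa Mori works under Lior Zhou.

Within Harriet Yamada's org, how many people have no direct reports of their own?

The people in Harriet Yamada's organization with no one reporting to them are Theo Martin, Quinn Gupta, Pia Yilmaz, Ade Xu, Unni Kowalski, Mona Tanaka, Liam Eriksson. That is 7.

7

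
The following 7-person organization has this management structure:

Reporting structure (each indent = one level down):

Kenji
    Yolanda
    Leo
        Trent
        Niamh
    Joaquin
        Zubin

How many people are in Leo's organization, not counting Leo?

Leo directly manages Trent, Niamh. Trent has no reports. Niamh has no reports. So Leo's organization is 2 direct reports plus everyone under them: 1 + 1 = 2.

2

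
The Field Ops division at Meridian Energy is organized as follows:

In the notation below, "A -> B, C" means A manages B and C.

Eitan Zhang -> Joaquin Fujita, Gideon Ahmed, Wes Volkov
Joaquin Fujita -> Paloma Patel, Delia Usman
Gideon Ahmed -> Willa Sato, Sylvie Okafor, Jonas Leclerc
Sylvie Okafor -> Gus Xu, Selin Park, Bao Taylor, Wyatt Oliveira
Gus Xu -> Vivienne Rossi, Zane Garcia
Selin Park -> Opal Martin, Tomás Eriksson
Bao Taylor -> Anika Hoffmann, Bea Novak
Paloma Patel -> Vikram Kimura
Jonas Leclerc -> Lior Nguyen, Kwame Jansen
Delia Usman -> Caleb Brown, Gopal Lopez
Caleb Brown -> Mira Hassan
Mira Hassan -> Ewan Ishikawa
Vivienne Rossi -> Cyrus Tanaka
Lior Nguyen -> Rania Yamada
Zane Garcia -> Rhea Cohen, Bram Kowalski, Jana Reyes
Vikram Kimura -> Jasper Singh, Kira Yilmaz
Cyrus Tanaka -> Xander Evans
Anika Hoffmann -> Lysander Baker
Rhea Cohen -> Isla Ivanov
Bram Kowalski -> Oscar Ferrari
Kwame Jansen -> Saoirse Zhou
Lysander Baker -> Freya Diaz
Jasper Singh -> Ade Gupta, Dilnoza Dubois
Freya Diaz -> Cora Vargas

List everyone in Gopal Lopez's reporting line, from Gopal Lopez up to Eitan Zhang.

Gopal Lopez reports to Delia Usman. Delia Usman reports to Joaquin Fujita. Joaquin Fujita reports to Eitan Zhang. Eitan Zhang is at the top.

Gopal Lopez -> Delia Usman -> Joaquin Fujita -> Eitan Zhang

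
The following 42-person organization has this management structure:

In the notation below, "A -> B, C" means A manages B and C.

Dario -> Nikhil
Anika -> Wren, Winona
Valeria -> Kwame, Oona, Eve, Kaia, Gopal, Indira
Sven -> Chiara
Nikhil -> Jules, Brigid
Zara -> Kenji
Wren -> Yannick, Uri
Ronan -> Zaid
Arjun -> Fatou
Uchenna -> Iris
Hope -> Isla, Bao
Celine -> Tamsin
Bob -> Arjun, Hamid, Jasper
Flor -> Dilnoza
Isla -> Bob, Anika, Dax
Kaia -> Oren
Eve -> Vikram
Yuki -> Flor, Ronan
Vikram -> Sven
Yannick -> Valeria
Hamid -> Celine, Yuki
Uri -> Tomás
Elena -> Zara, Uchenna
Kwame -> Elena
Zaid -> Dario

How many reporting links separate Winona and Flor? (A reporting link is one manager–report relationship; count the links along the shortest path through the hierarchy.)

Winona is 2 levels below Isla, and Flor is 4 levels below Isla (their lowest common manager). The shortest path runs up from Winona to Isla and back down to Flor: 2 + 4 = 6 links.

6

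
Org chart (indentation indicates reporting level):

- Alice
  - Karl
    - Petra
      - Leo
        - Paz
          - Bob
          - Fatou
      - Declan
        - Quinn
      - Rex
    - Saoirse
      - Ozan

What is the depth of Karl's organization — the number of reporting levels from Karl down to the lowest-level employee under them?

4

The longest chain under Karl runs Karl → Petra → Leo → Paz → Fatou, which is 4 levels below Karl.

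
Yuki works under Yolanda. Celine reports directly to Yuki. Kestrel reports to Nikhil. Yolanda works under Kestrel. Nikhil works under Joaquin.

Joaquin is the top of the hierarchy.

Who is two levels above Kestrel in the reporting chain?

Kestrel reports to Nikhil, and Nikhil reports to Joaquin. So Kestrel's skip-level manager is Joaquin.

Joaquin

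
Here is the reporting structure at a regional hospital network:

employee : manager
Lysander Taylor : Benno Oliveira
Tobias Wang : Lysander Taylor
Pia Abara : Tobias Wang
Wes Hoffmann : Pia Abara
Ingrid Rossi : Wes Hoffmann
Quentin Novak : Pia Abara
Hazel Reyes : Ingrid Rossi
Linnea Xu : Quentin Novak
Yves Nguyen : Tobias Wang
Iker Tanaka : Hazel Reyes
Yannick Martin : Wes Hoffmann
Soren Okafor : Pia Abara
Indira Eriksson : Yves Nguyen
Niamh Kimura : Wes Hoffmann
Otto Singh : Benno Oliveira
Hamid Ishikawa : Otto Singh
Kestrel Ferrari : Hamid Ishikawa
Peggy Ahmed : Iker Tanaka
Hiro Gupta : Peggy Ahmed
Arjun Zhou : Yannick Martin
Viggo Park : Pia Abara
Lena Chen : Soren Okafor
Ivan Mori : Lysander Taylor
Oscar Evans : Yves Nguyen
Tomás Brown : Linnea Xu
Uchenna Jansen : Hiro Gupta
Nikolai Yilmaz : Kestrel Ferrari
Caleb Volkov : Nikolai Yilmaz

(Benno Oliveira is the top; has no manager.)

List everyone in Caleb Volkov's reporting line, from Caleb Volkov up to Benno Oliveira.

Caleb Volkov reports to Nikolai Yilmaz. Nikolai Yilmaz reports to Kestrel Ferrari. Kestrel Ferrari reports to Hamid Ishikawa. Hamid Ishikawa reports to Otto Singh. Otto Singh reports to Benno Oliveira. Benno Oliveira is at the top.

Caleb Volkov -> Nikolai Yilmaz -> Kestrel Ferrari -> Hamid Ishikawa -> Otto Singh -> Benno Oliveira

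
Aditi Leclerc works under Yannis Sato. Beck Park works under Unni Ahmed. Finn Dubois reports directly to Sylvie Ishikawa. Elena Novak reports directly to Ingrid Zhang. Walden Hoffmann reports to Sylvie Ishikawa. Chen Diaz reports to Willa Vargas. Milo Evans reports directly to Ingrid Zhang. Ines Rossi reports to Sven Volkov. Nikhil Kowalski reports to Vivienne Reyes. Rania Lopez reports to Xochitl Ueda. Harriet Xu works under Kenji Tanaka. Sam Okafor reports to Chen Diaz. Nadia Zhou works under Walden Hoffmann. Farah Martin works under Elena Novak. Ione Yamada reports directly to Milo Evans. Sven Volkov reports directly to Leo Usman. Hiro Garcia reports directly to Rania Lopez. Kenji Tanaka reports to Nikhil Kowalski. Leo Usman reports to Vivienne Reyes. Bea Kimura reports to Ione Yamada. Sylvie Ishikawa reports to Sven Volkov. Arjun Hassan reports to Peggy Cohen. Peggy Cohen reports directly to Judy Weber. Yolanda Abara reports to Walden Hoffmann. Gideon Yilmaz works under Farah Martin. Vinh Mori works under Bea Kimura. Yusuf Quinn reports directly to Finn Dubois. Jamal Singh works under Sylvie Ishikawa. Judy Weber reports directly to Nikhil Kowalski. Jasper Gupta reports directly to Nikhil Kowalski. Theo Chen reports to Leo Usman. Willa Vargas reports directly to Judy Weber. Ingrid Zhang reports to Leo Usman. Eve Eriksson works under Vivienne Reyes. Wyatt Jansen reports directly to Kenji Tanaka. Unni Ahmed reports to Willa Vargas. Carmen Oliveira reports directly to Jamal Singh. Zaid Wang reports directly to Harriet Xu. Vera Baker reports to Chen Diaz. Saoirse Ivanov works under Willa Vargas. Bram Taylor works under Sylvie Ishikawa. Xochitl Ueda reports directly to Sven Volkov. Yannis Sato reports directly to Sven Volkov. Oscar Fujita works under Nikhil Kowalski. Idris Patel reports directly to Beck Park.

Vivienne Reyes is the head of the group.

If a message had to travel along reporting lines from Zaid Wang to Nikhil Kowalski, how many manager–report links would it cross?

3

Zaid Wang is in Nikhil Kowalski's organization: the chain from Zaid Wang up to Nikhil Kowalski is Zaid Wang → Harriet Xu → Kenji Tanaka → Nikhil Kowalski, which is 3 links.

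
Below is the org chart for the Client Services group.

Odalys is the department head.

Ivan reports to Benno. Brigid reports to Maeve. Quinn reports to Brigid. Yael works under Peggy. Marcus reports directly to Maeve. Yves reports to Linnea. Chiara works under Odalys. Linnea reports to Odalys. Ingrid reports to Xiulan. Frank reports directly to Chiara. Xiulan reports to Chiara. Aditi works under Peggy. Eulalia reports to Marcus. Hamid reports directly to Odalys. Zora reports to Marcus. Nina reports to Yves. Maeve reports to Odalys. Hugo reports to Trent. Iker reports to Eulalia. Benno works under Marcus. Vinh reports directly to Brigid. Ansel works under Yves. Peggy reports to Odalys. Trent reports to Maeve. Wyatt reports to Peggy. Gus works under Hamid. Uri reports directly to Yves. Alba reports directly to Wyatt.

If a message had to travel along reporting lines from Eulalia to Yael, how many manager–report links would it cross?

Eulalia is 3 levels below Odalys, and Yael is 2 levels below Odalys (their lowest common manager). The shortest path runs up from Eulalia to Odalys and back down to Yael: 3 + 2 = 5 links.

5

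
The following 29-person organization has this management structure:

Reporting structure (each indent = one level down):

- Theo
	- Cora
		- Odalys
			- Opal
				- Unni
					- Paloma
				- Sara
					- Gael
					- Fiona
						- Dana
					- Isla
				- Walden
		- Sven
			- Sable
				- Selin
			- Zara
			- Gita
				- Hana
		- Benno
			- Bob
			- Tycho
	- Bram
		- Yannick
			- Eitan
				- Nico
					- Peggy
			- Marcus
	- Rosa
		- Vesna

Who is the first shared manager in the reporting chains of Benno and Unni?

Cora

Benno's chain of managers is Cora, Theo. Unni's chain of managers is Opal, Odalys, Cora, Theo. The first manager that appears in both chains is Cora.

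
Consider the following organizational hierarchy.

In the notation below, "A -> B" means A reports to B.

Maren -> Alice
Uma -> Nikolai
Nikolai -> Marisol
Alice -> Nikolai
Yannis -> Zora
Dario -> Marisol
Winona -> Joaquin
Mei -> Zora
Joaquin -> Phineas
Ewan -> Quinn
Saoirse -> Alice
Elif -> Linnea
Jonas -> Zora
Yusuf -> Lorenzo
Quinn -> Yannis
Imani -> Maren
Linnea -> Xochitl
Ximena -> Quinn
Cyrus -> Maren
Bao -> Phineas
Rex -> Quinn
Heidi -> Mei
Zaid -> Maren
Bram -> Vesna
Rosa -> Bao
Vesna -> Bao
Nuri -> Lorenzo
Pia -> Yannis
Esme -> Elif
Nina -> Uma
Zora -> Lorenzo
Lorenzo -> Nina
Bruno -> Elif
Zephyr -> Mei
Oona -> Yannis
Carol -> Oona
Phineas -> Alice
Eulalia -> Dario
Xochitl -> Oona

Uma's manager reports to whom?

Marisol

Uma reports to Nikolai, and Nikolai reports to Marisol. So Uma's skip-level manager is Marisol.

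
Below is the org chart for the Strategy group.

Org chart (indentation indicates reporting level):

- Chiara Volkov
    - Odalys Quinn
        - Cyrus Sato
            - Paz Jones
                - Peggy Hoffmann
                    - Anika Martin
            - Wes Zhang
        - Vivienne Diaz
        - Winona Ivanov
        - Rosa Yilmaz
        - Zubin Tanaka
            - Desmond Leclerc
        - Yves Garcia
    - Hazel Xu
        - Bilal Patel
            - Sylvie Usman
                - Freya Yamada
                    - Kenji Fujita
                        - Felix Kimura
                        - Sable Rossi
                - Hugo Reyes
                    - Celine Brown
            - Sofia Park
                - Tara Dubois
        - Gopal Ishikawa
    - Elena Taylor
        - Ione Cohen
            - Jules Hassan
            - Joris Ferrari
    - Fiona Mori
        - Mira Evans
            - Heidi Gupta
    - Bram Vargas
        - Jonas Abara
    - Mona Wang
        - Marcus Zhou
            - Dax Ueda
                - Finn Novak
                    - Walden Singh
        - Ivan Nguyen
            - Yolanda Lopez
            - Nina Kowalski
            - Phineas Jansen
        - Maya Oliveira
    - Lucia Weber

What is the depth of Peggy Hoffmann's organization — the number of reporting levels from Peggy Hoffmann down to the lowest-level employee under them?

The longest chain under Peggy Hoffmann runs Peggy Hoffmann → Anika Martin, which is 1 level below Peggy Hoffmann.

1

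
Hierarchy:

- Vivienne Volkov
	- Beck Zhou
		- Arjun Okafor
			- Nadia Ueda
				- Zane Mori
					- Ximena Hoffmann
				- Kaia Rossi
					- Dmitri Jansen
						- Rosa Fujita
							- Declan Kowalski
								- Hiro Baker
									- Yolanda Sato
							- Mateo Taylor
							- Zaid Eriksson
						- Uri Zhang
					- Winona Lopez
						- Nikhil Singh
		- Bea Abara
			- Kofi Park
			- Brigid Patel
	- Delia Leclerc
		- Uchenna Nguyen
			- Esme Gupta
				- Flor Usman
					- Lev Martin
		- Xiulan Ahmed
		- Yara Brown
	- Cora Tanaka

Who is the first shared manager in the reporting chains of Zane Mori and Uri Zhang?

Nadia Ueda

Zane Mori's chain of managers is Nadia Ueda, Arjun Okafor, Beck Zhou, Vivienne Volkov. Uri Zhang's chain of managers is Dmitri Jansen, Kaia Rossi, Nadia Ueda, Arjun Okafor, Beck Zhou, Vivienne Volkov. The first manager that appears in both chains is Nadia Ueda.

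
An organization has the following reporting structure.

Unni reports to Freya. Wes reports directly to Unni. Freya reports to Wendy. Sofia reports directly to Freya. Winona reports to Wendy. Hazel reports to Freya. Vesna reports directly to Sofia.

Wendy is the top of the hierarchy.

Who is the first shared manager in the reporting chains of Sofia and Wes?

Sofia's chain of managers is Freya, Wendy. Wes's chain of managers is Unni, Freya, Wendy. The first manager that appears in both chains is Freya.

Freya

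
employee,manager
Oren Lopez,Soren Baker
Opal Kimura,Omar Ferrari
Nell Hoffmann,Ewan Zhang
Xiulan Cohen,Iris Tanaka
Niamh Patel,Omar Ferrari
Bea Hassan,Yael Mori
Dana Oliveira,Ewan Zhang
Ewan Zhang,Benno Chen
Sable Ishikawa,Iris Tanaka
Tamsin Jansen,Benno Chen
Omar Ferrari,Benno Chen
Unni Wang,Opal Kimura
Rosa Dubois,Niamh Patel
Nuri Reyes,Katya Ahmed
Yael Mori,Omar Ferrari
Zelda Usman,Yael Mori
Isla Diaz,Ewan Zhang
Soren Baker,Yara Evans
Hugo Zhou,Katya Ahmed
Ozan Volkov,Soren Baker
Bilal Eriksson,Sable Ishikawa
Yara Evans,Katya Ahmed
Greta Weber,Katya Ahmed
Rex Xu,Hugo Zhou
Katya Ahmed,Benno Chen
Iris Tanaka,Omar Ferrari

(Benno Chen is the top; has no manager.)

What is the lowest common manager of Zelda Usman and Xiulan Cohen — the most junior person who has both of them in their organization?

Zelda Usman's chain of managers is Yael Mori, Omar Ferrari, Benno Chen. Xiulan Cohen's chain of managers is Iris Tanaka, Omar Ferrari, Benno Chen. The first manager that appears in both chains is Omar Ferrari.

Omar Ferrari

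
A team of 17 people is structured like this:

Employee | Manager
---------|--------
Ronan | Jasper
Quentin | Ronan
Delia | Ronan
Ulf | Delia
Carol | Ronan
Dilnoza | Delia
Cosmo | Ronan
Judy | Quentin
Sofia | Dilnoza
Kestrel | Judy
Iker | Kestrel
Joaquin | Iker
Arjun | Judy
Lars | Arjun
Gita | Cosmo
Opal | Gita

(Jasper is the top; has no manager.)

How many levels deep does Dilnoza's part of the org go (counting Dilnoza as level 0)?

The longest chain under Dilnoza runs Dilnoza → Sofia, which is 1 level below Dilnoza.

1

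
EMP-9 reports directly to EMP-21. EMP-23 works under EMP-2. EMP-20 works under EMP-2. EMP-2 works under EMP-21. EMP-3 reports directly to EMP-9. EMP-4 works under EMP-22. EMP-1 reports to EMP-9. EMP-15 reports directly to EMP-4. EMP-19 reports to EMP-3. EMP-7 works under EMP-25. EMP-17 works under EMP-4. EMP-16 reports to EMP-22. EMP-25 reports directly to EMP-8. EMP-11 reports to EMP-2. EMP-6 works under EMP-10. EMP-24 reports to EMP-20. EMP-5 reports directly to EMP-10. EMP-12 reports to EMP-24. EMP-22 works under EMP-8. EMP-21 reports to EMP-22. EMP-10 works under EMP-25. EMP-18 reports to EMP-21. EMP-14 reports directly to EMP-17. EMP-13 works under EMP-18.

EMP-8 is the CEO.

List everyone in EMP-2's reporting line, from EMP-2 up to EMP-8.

EMP-2 reports to EMP-21. EMP-21 reports to EMP-22. EMP-22 reports to EMP-8. EMP-8 is at the top.

EMP-2 -> EMP-21 -> EMP-22 -> EMP-8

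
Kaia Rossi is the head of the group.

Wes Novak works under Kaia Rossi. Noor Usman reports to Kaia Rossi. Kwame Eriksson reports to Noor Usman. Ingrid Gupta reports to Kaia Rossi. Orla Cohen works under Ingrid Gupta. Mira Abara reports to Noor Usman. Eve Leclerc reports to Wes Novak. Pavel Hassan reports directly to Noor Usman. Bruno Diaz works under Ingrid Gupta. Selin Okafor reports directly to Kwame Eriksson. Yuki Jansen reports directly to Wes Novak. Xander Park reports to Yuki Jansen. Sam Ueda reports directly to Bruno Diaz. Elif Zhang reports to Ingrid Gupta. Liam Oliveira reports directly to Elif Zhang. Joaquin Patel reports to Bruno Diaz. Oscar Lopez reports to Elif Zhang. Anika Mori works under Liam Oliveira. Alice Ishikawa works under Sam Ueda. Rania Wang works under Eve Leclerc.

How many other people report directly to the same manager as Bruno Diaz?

2

Bruno Diaz reports to Ingrid Gupta. Ingrid Gupta's other direct reports are Orla Cohen, Elif Zhang — 2 peers.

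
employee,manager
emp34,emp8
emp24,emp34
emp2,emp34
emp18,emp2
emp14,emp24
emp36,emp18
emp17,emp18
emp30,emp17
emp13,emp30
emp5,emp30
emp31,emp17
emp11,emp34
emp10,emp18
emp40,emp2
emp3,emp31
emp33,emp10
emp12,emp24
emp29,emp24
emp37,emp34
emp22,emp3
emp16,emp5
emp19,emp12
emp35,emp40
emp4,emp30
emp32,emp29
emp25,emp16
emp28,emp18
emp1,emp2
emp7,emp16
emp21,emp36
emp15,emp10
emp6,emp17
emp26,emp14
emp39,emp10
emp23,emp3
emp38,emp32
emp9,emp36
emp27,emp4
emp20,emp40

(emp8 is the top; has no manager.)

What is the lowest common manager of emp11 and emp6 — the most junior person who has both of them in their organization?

emp11's chain of managers is emp34, emp8. emp6's chain of managers is emp17, emp18, emp2, emp34, emp8. The first manager that appears in both chains is emp34.

emp34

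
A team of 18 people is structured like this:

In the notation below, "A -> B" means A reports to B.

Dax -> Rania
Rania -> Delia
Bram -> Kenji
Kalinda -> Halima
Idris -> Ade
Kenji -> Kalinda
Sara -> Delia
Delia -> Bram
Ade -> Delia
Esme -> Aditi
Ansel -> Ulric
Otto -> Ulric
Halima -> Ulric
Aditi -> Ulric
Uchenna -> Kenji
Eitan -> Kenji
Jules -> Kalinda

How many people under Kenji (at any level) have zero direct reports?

The people in Kenji's organization with no one reporting to them are Eitan, Uchenna, Dax, Idris, Sara. That is 5.

5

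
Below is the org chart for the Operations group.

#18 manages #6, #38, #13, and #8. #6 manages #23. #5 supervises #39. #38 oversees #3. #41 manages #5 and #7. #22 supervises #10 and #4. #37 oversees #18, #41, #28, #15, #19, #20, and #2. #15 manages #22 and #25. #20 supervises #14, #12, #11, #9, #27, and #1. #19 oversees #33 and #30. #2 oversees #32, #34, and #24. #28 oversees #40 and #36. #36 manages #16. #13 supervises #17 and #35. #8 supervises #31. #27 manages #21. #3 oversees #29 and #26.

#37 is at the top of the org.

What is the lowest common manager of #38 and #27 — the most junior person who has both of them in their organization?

#37

#38's chain of managers is #18, #37. #27's chain of managers is #20, #37. The first manager that appears in both chains is #37.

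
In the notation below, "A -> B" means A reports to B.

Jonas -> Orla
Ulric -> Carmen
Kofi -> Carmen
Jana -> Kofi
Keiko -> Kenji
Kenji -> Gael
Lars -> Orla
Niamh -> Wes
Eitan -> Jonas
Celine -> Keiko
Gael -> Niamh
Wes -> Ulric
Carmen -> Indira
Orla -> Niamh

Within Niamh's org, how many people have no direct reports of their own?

The people in Niamh's organization with no one reporting to them are Celine, Lars, Eitan. That is 3.

3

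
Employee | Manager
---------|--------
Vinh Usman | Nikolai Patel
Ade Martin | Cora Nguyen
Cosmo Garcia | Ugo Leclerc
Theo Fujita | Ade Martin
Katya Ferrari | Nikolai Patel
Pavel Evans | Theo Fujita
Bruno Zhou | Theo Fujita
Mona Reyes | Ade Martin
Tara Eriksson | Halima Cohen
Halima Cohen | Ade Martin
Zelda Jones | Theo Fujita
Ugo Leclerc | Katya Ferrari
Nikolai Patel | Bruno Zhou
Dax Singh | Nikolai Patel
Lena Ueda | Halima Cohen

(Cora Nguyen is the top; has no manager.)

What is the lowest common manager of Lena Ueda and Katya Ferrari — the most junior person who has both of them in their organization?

Lena Ueda's chain of managers is Halima Cohen, Ade Martin, Cora Nguyen. Katya Ferrari's chain of managers is Nikolai Patel, Bruno Zhou, Theo Fujita, Ade Martin, Cora Nguyen. The first manager that appears in both chains is Ade Martin.

Ade Martin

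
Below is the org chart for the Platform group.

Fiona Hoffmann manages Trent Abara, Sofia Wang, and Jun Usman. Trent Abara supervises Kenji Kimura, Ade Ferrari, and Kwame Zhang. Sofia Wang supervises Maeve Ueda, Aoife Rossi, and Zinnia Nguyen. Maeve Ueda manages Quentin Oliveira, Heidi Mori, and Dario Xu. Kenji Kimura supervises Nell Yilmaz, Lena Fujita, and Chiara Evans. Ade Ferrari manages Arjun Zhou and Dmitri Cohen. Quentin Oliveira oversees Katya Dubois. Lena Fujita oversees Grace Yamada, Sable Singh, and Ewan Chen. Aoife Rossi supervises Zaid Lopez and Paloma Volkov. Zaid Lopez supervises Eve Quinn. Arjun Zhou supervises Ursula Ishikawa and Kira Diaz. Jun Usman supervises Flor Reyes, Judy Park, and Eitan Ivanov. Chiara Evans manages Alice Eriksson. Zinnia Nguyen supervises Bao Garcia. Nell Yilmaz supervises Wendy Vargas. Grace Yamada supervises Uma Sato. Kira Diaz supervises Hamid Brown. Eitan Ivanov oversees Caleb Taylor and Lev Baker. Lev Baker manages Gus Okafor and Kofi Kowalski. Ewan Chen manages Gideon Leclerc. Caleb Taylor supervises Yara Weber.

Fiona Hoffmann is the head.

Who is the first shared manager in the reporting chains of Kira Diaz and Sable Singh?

Kira Diaz's chain of managers is Arjun Zhou, Ade Ferrari, Trent Abara, Fiona Hoffmann. Sable Singh's chain of managers is Lena Fujita, Kenji Kimura, Trent Abara, Fiona Hoffmann. The first manager that appears in both chains is Trent Abara.

Trent Abara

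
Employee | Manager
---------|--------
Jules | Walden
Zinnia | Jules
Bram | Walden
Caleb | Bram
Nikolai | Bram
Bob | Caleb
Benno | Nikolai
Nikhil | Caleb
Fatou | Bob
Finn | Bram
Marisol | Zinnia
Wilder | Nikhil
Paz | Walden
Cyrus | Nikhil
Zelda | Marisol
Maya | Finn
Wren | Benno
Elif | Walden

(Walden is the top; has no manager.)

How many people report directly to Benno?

Benno directly manages Wren. That is 1 direct report.

1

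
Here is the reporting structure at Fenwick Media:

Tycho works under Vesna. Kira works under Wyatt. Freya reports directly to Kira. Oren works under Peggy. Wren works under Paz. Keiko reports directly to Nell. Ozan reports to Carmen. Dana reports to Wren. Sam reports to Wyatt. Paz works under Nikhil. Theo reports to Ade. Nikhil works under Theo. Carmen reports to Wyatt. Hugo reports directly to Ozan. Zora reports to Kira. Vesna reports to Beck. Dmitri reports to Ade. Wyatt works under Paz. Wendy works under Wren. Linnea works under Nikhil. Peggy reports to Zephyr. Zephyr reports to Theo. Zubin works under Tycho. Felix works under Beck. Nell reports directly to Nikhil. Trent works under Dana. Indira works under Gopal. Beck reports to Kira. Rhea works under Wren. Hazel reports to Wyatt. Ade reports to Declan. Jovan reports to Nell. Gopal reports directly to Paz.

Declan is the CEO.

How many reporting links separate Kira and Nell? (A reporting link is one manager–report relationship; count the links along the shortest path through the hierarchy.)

Kira is 3 levels below Nikhil, and Nell is 1 level below Nikhil (their lowest common manager). The shortest path runs up from Kira to Nikhil and back down to Nell: 3 + 1 = 4 links.

4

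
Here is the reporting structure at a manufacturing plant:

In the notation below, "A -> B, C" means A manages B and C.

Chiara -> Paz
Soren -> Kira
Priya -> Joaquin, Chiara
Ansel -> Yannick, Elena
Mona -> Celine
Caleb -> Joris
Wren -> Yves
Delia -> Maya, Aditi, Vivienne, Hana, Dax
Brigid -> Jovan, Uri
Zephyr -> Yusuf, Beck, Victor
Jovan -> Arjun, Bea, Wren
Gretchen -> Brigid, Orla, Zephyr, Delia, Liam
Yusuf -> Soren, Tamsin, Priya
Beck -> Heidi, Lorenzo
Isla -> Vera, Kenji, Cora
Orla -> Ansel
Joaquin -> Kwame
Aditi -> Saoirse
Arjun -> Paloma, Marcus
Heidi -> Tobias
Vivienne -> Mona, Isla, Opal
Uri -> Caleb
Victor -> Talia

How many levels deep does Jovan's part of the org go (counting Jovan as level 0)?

2

The longest chain under Jovan runs Jovan → Wren → Yves, which is 2 levels below Jovan.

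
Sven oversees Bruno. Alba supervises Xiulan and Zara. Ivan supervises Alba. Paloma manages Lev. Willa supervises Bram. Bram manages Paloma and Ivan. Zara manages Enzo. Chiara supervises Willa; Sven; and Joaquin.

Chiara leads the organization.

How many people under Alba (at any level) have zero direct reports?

2

The people in Alba's organization with no one reporting to them are Xiulan, Enzo. That is 2.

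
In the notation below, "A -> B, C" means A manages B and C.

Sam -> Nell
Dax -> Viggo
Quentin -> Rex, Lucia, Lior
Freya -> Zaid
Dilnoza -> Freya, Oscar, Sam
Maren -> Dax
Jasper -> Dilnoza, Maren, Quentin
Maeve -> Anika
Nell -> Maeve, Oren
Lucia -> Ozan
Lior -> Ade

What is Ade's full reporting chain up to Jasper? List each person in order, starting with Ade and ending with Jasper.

Ade -> Lior -> Quentin -> Jasper

Ade reports to Lior. Lior reports to Quentin. Quentin reports to Jasper. Jasper is at the top.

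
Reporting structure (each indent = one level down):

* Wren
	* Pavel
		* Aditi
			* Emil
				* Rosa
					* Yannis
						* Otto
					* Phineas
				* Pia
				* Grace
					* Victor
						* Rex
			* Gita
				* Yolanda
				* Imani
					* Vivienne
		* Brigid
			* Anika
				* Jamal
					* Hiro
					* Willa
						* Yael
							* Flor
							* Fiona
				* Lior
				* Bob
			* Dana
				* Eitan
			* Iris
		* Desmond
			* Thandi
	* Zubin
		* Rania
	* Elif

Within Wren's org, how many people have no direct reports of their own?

16

The people in Wren's organization with no one reporting to them are Elif, Rania, Thandi, Iris, Eitan, Bob, Lior, Fiona, Flor, Hiro, Vivienne, Yolanda, Rex, Pia, Phineas, Otto. That is 16.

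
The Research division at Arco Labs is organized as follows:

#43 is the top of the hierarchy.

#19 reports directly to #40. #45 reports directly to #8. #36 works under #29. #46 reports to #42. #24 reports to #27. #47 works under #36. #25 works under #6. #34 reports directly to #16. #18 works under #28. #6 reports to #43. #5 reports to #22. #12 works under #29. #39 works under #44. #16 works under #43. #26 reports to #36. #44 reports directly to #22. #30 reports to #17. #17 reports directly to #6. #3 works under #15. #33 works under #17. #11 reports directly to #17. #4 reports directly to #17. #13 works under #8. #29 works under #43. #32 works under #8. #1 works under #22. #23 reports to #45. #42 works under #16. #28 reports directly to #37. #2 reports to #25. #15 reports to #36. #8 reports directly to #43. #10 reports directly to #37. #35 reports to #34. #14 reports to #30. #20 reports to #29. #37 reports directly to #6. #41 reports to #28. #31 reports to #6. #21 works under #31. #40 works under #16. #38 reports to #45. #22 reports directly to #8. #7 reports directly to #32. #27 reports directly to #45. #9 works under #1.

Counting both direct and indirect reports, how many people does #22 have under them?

#22 directly manages #5, #1, #44. #5 has no reports. Under #1: #9 (1). Under #44: #39 (1). So #22's organization is 3 direct reports plus everyone under them: 1 + 2 + 2 = 5.

5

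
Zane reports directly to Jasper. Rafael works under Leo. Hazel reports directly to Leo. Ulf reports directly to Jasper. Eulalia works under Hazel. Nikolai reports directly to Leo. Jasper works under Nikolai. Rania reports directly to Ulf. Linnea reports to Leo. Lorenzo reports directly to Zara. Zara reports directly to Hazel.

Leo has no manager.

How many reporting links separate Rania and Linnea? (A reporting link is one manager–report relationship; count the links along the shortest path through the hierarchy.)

5

Rania is 4 levels below Leo, and Linnea is 1 level below Leo (their lowest common manager). The shortest path runs up from Rania to Leo and back down to Linnea: 4 + 1 = 5 links.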